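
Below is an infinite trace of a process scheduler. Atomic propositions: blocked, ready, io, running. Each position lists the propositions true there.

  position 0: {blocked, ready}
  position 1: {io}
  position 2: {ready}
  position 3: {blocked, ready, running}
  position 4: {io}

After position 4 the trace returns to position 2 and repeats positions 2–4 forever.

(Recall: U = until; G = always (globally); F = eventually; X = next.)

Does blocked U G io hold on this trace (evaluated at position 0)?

Walking from position 0: at position 1, G io has not yet held and blocked fails, so blocked U G io is false.

No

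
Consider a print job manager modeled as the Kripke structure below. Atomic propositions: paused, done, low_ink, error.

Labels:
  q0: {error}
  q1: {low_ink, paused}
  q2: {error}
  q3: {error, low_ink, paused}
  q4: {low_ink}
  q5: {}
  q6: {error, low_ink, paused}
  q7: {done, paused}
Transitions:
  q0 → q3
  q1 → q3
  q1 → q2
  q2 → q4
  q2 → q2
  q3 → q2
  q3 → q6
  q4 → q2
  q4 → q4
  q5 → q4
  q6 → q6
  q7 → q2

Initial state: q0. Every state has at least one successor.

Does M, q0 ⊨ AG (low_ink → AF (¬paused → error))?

Does not hold

States satisfying low_ink → AF (¬paused → error): {q0, q1, q2, q3, q5, q6, q7}.
States satisfying AG (low_ink → AF (¬paused → error)): {q6}.
q4 is reachable from q0 and violates low_ink → AF (¬paused → error), so AG fails at q0.
q0 ∉ Sat(AG (low_ink → AF (¬paused → error))).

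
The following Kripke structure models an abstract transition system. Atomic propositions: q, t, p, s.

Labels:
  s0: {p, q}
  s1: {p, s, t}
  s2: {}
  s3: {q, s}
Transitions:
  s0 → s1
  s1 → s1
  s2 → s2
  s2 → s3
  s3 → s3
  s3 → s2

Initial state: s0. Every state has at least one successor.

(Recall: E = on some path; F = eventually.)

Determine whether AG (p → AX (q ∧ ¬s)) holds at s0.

No

States satisfying p → AX (q ∧ ¬s): {s2, s3}.
States satisfying AG (p → AX (q ∧ ¬s)): {s2, s3}.
s0 is reachable from s0 and violates p → AX (q ∧ ¬s), so AG fails at s0.
s0 ∉ Sat(AG (p → AX (q ∧ ¬s))).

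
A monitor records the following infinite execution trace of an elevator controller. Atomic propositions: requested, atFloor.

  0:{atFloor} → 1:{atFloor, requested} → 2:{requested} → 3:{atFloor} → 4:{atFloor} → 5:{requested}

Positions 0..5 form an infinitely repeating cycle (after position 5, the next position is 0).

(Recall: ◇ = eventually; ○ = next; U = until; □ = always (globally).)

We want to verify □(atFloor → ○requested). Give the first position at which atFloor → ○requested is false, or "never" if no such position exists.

Check atFloor → ○requested at each position in order: 0 ✓, 1 ✓, 2 ✓.
At position 3 the labels are {atFloor} and the next position 4 has {atFloor}, so atFloor → ○requested is false there. This is the first violation.

3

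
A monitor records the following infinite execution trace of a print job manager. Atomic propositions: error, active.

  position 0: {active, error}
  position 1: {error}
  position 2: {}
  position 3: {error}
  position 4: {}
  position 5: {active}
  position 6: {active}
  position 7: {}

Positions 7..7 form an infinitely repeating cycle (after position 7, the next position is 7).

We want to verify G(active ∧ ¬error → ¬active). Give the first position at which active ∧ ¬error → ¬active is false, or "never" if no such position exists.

5

Check active ∧ ¬error → ¬active at each position in order: 0 ✓, 1 ✓, 2 ✓, 3 ✓, 4 ✓.
At position 5 the labels are {active}, so active ∧ ¬error → ¬active is false there. This is the first violation.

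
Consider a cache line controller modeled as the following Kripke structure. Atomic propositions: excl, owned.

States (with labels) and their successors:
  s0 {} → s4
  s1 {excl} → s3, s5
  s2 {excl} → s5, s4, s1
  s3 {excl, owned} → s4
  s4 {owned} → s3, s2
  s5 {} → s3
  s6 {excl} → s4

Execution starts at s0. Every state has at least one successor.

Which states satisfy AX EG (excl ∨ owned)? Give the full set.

States satisfying EG (excl ∨ owned): {s1, s2, s3, s4, s6}.
States satisfying AX EG (excl ∨ owned): {s0, s3, s4, s5, s6}.

{s0, s3, s4, s5, s6}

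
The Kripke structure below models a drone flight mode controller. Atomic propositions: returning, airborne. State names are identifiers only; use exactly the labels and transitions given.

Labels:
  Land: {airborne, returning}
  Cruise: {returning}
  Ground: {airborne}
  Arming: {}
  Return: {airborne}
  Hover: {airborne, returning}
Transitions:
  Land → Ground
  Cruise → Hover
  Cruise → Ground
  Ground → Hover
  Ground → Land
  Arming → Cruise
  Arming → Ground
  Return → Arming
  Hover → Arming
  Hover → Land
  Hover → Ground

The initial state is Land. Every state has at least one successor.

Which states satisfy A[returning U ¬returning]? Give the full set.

States satisfying returning: {Land, Cruise, Hover}.
States satisfying ¬returning: {Ground, Arming, Return}.
States satisfying A[returning U ¬returning]: {Land, Cruise, Ground, Arming, Return, Hover}.

{Land, Cruise, Ground, Arming, Return, Hover}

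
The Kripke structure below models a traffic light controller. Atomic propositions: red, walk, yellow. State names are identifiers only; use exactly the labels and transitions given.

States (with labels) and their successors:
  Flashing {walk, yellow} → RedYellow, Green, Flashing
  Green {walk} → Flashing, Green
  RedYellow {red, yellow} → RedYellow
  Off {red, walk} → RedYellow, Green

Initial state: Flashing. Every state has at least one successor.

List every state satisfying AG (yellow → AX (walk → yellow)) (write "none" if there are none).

States satisfying yellow → AX (walk → yellow): {Green, RedYellow, Off}.
States satisfying AG (yellow → AX (walk → yellow)): {RedYellow}.

{RedYellow}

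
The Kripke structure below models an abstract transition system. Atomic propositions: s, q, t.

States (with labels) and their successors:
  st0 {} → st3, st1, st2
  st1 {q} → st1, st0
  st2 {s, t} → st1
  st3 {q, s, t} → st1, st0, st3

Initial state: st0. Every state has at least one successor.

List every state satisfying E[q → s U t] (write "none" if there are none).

{st0, st2, st3}

States satisfying q → s: {st0, st2, st3}.
States satisfying t: {st2, st3}.
States satisfying E[q → s U t]: {st0, st2, st3}.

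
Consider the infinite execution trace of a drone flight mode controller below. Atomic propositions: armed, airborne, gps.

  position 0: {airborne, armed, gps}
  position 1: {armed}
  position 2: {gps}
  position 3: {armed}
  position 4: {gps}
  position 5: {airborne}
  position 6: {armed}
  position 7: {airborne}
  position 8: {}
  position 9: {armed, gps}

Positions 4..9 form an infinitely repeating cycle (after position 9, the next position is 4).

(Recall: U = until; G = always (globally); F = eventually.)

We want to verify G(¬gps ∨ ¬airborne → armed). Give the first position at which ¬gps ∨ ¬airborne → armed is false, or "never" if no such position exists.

2

Check ¬gps ∨ ¬airborne → armed at each position in order: 0 ✓, 1 ✓.
At position 2 the labels are {gps}, so ¬gps ∨ ¬airborne → armed is false there. This is the first violation.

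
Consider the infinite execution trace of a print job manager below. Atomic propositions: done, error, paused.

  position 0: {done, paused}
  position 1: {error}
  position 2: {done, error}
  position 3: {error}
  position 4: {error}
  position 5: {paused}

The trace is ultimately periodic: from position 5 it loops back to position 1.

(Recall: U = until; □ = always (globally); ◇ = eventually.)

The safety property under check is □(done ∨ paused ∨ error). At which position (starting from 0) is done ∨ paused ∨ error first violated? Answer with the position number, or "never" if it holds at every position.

done ∨ paused ∨ error holds at every position 0..5, and those are all the positions the trace ever visits, so the invariant □(done ∨ paused ∨ error) is never violated.

never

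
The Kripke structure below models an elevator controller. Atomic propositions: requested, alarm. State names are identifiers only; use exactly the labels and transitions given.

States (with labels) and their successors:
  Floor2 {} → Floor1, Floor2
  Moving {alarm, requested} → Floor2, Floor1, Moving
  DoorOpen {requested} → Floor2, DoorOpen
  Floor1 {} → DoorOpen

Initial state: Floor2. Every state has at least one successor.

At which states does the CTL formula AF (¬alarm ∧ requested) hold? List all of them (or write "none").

States satisfying ¬alarm ∧ requested: {DoorOpen}.
States satisfying AF (¬alarm ∧ requested): {DoorOpen, Floor1}.

{DoorOpen, Floor1}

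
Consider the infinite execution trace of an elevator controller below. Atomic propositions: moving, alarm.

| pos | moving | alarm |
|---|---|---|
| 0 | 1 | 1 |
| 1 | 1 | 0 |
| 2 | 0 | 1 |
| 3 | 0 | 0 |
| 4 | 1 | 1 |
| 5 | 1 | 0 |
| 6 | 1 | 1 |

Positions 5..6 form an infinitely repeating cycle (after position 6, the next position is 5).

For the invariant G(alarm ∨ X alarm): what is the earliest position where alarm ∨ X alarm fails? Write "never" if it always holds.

never

alarm ∨ X alarm holds at every position 0..6, and those are all the positions the trace ever visits, so the invariant G(alarm ∨ X alarm) is never violated.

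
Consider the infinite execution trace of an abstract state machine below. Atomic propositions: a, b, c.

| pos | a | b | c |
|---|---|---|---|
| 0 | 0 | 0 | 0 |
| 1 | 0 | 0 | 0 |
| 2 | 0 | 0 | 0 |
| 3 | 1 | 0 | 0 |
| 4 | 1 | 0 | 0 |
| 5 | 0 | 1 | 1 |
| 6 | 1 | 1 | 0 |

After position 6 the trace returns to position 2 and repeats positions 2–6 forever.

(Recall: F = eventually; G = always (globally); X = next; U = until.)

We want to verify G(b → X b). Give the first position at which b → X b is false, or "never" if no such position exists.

6

Check b → X b at each position in order: 0 ✓, 1 ✓, 2 ✓, 3 ✓, 4 ✓, 5 ✓.
At position 6 the labels are {a, b} and the next position 2 has {}, so b → X b is false there. This is the first violation.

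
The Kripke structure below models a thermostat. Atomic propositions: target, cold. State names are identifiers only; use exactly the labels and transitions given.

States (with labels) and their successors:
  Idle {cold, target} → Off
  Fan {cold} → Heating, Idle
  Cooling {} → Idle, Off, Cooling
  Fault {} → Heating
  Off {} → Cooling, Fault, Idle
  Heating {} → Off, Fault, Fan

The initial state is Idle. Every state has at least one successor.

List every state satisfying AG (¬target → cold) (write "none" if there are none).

none

States satisfying ¬target → cold: {Idle, Fan}.
States satisfying AG (¬target → cold): ∅.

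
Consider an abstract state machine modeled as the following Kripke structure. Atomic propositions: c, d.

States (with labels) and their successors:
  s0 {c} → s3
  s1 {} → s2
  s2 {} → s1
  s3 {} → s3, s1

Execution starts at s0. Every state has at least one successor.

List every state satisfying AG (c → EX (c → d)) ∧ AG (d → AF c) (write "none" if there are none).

{s0, s1, s2, s3}

States satisfying c → EX (c → d): {s0, s1, s2, s3}.
States satisfying AG (c → EX (c → d)): {s0, s1, s2, s3}.
States satisfying d → AF c: {s0, s1, s2, s3}.
States satisfying AG (d → AF c): {s0, s1, s2, s3}.
States satisfying AG (c → EX (c → d)) ∧ AG (d → AF c): {s0, s1, s2, s3}.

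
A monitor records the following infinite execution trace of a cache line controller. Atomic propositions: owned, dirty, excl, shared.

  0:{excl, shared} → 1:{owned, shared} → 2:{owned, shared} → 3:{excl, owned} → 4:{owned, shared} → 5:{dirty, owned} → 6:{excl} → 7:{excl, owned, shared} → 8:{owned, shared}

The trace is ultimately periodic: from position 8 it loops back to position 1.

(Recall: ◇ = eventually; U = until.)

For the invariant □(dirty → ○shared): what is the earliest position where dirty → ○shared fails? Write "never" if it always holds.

5

Check dirty → ○shared at each position in order: 0 ✓, 1 ✓, 2 ✓, 3 ✓, 4 ✓.
At position 5 the labels are {dirty, owned} and the next position 6 has {excl}, so dirty → ○shared is false there. This is the first violation.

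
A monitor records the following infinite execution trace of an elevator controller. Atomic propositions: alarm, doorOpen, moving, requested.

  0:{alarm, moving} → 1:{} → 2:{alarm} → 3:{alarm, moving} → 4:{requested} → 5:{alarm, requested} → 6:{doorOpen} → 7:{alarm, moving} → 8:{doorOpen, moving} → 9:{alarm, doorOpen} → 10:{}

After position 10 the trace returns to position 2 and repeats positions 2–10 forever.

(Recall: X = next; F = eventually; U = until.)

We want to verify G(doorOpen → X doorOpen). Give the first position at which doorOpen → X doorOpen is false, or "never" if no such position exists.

6

Check doorOpen → X doorOpen at each position in order: 0 ✓, 1 ✓, 2 ✓, 3 ✓, 4 ✓, 5 ✓.
At position 6 the labels are {doorOpen} and the next position 7 has {alarm, moving}, so doorOpen → X doorOpen is false there. This is the first violation.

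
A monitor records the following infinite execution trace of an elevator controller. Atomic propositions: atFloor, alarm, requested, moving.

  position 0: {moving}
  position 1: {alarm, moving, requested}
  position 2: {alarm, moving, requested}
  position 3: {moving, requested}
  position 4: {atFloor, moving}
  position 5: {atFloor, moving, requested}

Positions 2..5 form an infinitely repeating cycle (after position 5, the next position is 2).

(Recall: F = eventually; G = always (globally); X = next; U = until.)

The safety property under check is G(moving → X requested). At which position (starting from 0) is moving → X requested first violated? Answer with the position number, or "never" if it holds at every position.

3

Check moving → X requested at each position in order: 0 ✓, 1 ✓, 2 ✓.
At position 3 the labels are {moving, requested} and the next position 4 has {atFloor, moving}, so moving → X requested is false there. This is the first violation.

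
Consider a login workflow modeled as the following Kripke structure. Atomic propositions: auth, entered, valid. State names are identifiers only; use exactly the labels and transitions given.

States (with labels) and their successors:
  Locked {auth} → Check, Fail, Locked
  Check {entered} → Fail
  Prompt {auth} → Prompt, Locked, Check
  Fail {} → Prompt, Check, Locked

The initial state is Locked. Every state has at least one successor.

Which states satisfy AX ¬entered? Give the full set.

States satisfying ¬entered: {Locked, Prompt, Fail}.
States satisfying AX ¬entered: {Check}.

{Check}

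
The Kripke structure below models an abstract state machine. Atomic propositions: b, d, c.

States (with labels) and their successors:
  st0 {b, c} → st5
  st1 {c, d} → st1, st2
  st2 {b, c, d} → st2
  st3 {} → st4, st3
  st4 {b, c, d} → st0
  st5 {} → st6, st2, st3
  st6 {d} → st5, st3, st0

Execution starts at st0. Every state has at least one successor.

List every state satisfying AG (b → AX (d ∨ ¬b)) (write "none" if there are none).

{st1, st2}

States satisfying b → AX (d ∨ ¬b): {st0, st1, st2, st3, st5, st6}.
States satisfying AG (b → AX (d ∨ ¬b)): {st1, st2}.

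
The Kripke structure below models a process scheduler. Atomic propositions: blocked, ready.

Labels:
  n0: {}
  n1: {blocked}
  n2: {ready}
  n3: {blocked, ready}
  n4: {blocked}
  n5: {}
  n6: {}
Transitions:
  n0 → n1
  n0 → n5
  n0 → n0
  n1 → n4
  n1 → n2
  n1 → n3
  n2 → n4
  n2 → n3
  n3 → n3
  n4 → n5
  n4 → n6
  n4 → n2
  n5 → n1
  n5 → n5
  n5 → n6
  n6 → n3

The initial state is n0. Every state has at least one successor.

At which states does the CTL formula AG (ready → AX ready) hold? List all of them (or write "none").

States satisfying ready → AX ready: {n0, n1, n3, n4, n5, n6}.
States satisfying AG (ready → AX ready): {n3, n6}.

{n3, n6}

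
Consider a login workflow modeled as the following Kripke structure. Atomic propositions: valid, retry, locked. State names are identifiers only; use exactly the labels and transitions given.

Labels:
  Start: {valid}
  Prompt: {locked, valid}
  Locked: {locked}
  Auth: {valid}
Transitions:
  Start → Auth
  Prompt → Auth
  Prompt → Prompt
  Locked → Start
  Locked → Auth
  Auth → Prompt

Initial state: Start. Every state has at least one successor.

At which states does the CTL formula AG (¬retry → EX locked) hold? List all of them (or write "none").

{Prompt, Auth}

States satisfying ¬retry → EX locked: {Prompt, Auth}.
States satisfying AG (¬retry → EX locked): {Prompt, Auth}.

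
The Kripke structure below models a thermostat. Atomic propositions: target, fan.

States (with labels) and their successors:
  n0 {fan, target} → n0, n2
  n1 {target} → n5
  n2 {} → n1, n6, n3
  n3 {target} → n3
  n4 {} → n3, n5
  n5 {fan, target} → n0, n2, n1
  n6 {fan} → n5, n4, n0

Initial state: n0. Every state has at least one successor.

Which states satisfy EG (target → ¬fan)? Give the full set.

States satisfying target → ¬fan: {n1, n2, n3, n4, n6}.
States satisfying EG (target → ¬fan): {n2, n3, n4, n6}.

{n2, n3, n4, n6}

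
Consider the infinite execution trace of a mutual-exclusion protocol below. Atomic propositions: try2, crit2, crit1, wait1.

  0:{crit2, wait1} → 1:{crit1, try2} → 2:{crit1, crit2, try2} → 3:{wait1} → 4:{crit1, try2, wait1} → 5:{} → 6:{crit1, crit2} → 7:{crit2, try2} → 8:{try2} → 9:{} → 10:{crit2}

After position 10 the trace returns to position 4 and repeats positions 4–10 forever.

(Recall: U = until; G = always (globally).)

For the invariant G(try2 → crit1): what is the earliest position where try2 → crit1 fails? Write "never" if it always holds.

7

Check try2 → crit1 at each position in order: 0 ✓, 1 ✓, 2 ✓, 3 ✓, 4 ✓, 5 ✓, 6 ✓.
At position 7 the labels are {crit2, try2}, so try2 → crit1 is false there. This is the first violation.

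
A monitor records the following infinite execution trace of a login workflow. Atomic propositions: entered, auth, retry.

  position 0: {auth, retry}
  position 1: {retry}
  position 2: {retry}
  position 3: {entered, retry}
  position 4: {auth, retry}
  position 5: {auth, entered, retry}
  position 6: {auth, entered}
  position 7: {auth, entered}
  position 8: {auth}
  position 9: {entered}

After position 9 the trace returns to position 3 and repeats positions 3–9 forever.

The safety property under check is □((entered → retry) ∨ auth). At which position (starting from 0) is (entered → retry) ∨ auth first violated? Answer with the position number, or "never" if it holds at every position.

Check (entered → retry) ∨ auth at each position in order: 0 ✓, 1 ✓, 2 ✓, 3 ✓, 4 ✓, 5 ✓, 6 ✓, 7 ✓, 8 ✓.
At position 9 the labels are {entered}, so (entered → retry) ∨ auth is false there. This is the first violation.

9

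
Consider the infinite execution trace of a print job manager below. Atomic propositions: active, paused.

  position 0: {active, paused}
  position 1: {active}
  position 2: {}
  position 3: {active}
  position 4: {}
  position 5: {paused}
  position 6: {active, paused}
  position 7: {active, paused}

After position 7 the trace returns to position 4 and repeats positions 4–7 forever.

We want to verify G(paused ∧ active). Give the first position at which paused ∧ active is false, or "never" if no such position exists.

1

Check paused ∧ active at each position in order: 0 ✓.
At position 1 the labels are {active}, so paused ∧ active is false there. This is the first violation.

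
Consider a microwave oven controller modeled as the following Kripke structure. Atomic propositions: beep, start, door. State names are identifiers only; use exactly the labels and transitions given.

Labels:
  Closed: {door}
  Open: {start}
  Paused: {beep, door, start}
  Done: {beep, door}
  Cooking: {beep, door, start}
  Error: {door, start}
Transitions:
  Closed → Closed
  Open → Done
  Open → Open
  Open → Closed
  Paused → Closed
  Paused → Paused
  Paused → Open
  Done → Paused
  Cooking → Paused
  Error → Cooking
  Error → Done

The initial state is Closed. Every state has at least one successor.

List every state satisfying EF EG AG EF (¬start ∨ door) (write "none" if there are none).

{Closed, Open, Paused, Done, Cooking, Error}

States satisfying EG AG EF (¬start ∨ door): {Closed, Open, Paused, Done, Cooking, Error}.
States satisfying EF EG AG EF (¬start ∨ door): {Closed, Open, Paused, Done, Cooking, Error}.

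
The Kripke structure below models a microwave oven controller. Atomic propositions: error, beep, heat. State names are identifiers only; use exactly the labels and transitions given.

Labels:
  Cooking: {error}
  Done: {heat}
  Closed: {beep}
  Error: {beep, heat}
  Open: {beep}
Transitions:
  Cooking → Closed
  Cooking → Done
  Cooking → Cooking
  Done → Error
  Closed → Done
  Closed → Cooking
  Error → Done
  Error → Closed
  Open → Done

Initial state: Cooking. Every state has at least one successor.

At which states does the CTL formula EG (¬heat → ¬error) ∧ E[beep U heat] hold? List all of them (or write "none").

{Done, Closed, Error, Open}

States satisfying ¬heat → ¬error: {Done, Closed, Error, Open}.
States satisfying EG (¬heat → ¬error): {Done, Closed, Error, Open}.
States satisfying beep: {Closed, Error, Open}.
States satisfying heat: {Done, Error}.
States satisfying E[beep U heat]: {Done, Closed, Error, Open}.
States satisfying EG (¬heat → ¬error) ∧ E[beep U heat]: {Done, Closed, Error, Open}.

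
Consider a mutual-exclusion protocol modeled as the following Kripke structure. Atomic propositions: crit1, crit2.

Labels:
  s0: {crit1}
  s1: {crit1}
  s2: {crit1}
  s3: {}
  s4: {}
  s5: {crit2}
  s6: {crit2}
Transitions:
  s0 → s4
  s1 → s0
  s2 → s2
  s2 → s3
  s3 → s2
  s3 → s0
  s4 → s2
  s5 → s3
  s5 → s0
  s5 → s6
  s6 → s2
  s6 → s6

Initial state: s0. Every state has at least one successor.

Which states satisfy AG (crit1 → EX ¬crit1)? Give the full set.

{s0, s2, s3, s4, s5, s6}

States satisfying crit1 → EX ¬crit1: {s0, s2, s3, s4, s5, s6}.
States satisfying AG (crit1 → EX ¬crit1): {s0, s2, s3, s4, s5, s6}.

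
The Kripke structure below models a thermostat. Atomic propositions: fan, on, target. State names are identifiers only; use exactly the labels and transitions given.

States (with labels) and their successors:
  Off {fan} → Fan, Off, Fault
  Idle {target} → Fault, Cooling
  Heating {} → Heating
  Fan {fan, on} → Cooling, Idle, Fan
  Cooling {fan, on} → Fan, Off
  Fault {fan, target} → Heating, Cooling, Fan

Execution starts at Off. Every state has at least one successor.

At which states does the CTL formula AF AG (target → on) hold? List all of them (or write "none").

States satisfying AG (target → on): {Heating}.
States satisfying AF AG (target → on): {Heating}.

{Heating}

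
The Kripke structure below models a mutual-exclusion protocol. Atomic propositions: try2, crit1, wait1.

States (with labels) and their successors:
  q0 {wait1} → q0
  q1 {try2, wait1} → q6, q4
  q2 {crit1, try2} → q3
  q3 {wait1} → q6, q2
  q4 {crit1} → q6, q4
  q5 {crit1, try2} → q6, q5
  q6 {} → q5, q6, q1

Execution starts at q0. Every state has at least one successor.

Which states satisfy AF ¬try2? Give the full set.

{q0, q1, q2, q3, q4, q6}

States satisfying ¬try2: {q0, q3, q4, q6}.
States satisfying AF ¬try2: {q0, q1, q2, q3, q4, q6}.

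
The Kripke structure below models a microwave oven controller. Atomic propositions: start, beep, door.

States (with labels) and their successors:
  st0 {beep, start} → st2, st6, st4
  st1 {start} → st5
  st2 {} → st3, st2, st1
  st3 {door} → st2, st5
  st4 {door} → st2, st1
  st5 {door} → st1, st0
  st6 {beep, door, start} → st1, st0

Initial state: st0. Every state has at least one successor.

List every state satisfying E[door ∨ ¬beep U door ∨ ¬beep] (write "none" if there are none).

{st1, st2, st3, st4, st5, st6}

States satisfying door ∨ ¬beep: {st1, st2, st3, st4, st5, st6}.
States satisfying E[door ∨ ¬beep U door ∨ ¬beep]: {st1, st2, st3, st4, st5, st6}.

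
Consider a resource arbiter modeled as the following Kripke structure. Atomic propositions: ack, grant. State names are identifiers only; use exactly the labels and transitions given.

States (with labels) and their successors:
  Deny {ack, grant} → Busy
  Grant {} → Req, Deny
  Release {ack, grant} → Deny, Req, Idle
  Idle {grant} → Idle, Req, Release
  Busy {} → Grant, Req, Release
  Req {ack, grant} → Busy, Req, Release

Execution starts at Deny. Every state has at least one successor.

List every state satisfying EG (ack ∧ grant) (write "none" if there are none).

States satisfying ack ∧ grant: {Deny, Release, Req}.
States satisfying EG (ack ∧ grant): {Release, Req}.

{Release, Req}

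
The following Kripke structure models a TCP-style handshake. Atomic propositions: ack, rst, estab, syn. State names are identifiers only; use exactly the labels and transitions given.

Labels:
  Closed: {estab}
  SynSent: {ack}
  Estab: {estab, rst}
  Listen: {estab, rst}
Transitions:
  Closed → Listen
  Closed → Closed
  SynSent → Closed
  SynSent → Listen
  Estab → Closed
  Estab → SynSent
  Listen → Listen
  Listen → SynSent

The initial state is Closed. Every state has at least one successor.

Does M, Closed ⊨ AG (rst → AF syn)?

States satisfying rst → AF syn: {Closed, SynSent}.
States satisfying AG (rst → AF syn): ∅.
Listen is reachable from Closed and violates rst → AF syn, so AG fails at Closed.
Closed ∉ Sat(AG (rst → AF syn)).

Violated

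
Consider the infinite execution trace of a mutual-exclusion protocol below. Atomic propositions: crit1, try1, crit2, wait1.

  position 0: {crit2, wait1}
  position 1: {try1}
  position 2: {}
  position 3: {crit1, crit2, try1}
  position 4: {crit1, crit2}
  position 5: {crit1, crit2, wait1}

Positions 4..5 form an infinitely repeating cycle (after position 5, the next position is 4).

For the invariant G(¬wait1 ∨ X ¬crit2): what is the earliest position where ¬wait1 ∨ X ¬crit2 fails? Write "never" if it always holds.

Check ¬wait1 ∨ X ¬crit2 at each position in order: 0 ✓, 1 ✓, 2 ✓, 3 ✓, 4 ✓.
At position 5 the labels are {crit1, crit2, wait1} and the next position 4 has {crit1, crit2}, so ¬wait1 ∨ X ¬crit2 is false there. This is the first violation.

5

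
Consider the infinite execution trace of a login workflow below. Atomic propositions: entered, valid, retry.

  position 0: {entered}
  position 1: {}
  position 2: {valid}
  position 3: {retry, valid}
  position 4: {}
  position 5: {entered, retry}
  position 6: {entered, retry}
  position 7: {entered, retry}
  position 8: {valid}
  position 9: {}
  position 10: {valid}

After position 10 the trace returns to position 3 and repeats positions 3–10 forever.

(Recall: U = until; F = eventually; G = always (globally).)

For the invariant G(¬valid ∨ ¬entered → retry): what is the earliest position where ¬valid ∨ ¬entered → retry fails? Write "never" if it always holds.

At position 0 the labels are {entered}, so ¬valid ∨ ¬entered → retry is false there. This is the first violation.

0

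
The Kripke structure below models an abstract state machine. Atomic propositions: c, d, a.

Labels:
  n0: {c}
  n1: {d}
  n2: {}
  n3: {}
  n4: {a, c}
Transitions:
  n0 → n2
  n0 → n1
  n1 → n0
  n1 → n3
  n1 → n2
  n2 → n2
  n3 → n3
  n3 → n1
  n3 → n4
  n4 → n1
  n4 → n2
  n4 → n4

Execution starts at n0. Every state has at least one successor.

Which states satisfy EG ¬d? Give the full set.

{n0, n2, n3, n4}

States satisfying ¬d: {n0, n2, n3, n4}.
States satisfying EG ¬d: {n0, n2, n3, n4}.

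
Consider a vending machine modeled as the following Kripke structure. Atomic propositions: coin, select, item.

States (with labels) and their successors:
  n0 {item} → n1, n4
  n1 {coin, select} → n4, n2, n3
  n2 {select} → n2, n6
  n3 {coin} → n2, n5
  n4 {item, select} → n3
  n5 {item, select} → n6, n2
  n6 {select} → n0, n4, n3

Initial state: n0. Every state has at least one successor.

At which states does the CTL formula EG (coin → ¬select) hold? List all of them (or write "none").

{n0, n2, n3, n4, n5, n6}

States satisfying coin → ¬select: {n0, n2, n3, n4, n5, n6}.
States satisfying EG (coin → ¬select): {n0, n2, n3, n4, n5, n6}.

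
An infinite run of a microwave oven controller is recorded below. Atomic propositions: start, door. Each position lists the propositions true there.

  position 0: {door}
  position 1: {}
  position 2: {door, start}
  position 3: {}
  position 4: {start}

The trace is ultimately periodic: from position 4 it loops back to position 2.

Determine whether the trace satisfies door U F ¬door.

Yes

Walking from position 0: F ¬door first holds at position 0, and door holds at every earlier position along the way, so door U F ¬door holds.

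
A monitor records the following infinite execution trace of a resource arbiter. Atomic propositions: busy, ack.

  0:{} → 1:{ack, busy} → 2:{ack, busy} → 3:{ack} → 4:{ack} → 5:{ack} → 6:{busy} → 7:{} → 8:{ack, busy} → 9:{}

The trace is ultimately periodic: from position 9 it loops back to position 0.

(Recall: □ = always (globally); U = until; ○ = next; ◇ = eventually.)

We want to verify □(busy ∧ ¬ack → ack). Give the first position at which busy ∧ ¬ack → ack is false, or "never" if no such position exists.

6

Check busy ∧ ¬ack → ack at each position in order: 0 ✓, 1 ✓, 2 ✓, 3 ✓, 4 ✓, 5 ✓.
At position 6 the labels are {busy}, so busy ∧ ¬ack → ack is false there. This is the first violation.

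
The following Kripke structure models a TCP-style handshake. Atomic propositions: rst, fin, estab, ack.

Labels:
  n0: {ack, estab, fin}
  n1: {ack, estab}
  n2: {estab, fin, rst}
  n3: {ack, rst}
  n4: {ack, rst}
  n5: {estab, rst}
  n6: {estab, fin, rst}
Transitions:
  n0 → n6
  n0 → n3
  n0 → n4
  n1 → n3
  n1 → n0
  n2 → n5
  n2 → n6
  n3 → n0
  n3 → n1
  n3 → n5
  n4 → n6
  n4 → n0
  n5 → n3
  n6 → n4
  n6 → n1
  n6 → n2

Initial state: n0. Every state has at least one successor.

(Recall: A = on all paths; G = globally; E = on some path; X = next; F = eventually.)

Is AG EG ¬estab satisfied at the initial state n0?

States satisfying EG ¬estab: ∅.
States satisfying AG EG ¬estab: ∅.
n0 is reachable from n0 and violates EG ¬estab, so AG fails at n0.
n0 ∉ Sat(AG EG ¬estab).

Violated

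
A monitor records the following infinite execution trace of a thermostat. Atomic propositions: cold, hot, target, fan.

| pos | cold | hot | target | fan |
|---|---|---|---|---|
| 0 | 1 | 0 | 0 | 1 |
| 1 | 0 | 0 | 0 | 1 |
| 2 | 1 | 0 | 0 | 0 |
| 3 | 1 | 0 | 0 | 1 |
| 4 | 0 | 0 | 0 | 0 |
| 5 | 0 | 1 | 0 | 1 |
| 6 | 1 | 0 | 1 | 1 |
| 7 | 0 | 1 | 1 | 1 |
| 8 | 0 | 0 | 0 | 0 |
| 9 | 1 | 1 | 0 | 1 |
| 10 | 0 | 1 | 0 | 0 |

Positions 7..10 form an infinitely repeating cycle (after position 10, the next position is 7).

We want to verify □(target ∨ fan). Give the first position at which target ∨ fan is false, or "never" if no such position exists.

Check target ∨ fan at each position in order: 0 ✓, 1 ✓.
At position 2 the labels are {cold}, so target ∨ fan is false there. This is the first violation.

2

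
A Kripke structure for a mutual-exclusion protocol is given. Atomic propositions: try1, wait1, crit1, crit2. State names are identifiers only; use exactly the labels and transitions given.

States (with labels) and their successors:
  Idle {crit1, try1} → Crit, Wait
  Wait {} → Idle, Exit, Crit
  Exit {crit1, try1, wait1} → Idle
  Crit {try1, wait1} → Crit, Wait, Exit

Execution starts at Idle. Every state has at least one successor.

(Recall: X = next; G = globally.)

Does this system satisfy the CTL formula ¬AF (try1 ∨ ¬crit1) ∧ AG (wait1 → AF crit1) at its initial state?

States satisfying try1 ∨ ¬crit1: {Idle, Wait, Exit, Crit}.
States satisfying AF (try1 ∨ ¬crit1): {Idle, Wait, Exit, Crit}.
States satisfying ¬AF (try1 ∨ ¬crit1): ∅.
States satisfying wait1 → AF crit1: {Idle, Wait, Exit}.
States satisfying AG (wait1 → AF crit1): ∅.
States satisfying ¬AF (try1 ∨ ¬crit1) ∧ AG (wait1 → AF crit1): ∅.
Idle ∉ Sat(¬AF (try1 ∨ ¬crit1) ∧ AG (wait1 → AF crit1)).

No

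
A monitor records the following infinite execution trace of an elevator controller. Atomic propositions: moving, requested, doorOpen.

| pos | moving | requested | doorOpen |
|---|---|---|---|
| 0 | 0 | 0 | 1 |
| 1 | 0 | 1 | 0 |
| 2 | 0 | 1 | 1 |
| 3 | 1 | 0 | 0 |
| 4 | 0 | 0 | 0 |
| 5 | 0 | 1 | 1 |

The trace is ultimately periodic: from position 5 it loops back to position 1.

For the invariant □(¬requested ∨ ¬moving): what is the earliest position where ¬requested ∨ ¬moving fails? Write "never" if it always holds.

¬requested ∨ ¬moving holds at every position 0..5, and those are all the positions the trace ever visits, so the invariant □(¬requested ∨ ¬moving) is never violated.

never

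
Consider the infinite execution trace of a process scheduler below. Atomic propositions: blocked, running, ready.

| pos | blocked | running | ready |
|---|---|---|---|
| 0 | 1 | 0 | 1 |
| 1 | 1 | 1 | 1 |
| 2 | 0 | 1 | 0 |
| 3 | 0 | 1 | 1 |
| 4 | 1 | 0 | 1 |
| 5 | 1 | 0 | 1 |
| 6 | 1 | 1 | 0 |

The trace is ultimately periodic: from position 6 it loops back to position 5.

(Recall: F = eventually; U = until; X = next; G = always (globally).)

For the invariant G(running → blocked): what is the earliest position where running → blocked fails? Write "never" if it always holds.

Check running → blocked at each position in order: 0 ✓, 1 ✓.
At position 2 the labels are {running}, so running → blocked is false there. This is the first violation.

2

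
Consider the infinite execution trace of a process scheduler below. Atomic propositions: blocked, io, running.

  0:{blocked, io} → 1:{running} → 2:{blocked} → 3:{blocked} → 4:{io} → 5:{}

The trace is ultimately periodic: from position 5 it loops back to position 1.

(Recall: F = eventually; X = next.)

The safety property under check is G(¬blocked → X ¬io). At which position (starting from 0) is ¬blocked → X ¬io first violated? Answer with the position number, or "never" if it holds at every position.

never

¬blocked → X ¬io holds at every position 0..5, and those are all the positions the trace ever visits, so the invariant G(¬blocked → X ¬io) is never violated.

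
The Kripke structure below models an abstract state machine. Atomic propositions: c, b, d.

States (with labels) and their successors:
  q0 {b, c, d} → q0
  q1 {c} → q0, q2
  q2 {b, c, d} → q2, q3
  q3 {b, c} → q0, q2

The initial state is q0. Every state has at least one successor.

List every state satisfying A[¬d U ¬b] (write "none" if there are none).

{q1}

States satisfying ¬d: {q1, q3}.
States satisfying ¬b: {q1}.
States satisfying A[¬d U ¬b]: {q1}.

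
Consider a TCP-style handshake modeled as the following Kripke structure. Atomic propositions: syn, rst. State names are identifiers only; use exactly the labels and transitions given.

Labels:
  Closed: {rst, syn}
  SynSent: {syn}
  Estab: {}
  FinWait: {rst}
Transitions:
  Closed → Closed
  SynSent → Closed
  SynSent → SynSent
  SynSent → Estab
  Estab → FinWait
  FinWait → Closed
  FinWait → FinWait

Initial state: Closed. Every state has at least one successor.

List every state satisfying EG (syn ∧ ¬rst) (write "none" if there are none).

States satisfying syn ∧ ¬rst: {SynSent}.
States satisfying EG (syn ∧ ¬rst): {SynSent}.

{SynSent}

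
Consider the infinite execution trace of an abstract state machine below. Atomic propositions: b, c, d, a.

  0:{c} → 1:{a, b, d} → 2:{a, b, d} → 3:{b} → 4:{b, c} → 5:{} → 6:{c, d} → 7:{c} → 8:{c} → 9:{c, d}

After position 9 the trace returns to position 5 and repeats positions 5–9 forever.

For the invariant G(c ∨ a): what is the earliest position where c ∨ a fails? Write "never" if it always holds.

3

Check c ∨ a at each position in order: 0 ✓, 1 ✓, 2 ✓.
At position 3 the labels are {b}, so c ∨ a is false there. This is the first violation.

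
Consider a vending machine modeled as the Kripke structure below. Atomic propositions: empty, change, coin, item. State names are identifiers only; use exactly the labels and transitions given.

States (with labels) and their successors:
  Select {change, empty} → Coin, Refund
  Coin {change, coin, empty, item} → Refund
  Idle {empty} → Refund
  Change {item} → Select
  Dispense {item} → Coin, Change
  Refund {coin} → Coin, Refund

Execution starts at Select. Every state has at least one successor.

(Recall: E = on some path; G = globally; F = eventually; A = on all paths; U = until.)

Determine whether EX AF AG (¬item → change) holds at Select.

States satisfying AF AG (¬item → change): ∅.
States satisfying EX AF AG (¬item → change): ∅.
No suitable path/successor from Select witnesses the formula.
Select ∉ Sat(EX AF AG (¬item → change)).

Violated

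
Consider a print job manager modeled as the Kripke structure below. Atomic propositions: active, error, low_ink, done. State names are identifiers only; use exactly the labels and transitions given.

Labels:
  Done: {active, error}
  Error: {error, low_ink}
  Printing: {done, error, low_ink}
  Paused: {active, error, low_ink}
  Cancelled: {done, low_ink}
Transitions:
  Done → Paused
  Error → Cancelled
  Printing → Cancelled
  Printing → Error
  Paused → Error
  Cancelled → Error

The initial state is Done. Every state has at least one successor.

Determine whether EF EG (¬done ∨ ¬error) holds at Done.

Holds

States satisfying EG (¬done ∨ ¬error): {Done, Error, Paused, Cancelled}.
States satisfying EF EG (¬done ∨ ¬error): {Done, Error, Printing, Paused, Cancelled}.
Some path from Done reaches a state where EG (¬done ∨ ¬error) holds.
Done ∈ Sat(EF EG (¬done ∨ ¬error)).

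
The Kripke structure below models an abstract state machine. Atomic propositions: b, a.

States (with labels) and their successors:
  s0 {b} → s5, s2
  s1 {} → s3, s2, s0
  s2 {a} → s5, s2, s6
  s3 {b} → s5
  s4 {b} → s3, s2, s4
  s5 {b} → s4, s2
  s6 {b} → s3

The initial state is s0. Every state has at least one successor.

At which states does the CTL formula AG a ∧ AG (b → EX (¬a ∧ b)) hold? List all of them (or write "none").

none

States satisfying a: {s2}.
States satisfying AG a: ∅.
States satisfying b → EX (¬a ∧ b): {s0, s1, s2, s3, s4, s5, s6}.
States satisfying AG (b → EX (¬a ∧ b)): {s0, s1, s2, s3, s4, s5, s6}.
States satisfying AG a ∧ AG (b → EX (¬a ∧ b)): ∅.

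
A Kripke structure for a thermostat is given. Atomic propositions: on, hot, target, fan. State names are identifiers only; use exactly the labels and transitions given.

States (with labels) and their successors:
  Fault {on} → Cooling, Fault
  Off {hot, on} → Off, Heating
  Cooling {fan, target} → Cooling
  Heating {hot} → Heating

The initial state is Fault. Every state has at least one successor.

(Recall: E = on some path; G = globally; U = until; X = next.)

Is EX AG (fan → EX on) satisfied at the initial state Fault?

No

States satisfying AG (fan → EX on): {Off, Heating}.
States satisfying EX AG (fan → EX on): {Off, Heating}.
No suitable path/successor from Fault witnesses the formula.
Fault ∉ Sat(EX AG (fan → EX on)).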